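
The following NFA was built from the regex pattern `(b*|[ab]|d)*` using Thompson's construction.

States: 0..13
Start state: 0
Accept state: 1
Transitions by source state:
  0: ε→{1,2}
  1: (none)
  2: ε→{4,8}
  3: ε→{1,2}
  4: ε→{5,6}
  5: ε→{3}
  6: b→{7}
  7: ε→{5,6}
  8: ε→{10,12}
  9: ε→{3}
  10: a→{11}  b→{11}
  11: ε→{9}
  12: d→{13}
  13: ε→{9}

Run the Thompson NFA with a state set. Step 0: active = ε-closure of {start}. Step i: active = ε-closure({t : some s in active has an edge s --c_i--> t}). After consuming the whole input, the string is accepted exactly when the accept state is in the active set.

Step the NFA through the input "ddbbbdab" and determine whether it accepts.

initial (ε-close {0}): {0,1,2,3,4,5,6,8,10,12}
'd' @ 1: {1,2,3,4,5,6,8,9,10,12,13}  ✓accept
'd' @ 2: {1,2,3,4,5,6,8,9,10,12,13}  ✓accept
'b' @ 3: {1,2,3,4,5,6,7,8,9,10,11,12}  ✓accept
'b' @ 4: {1,2,3,4,5,6,7,8,9,10,11,12}  ✓accept
'b' @ 5: {1,2,3,4,5,6,7,8,9,10,11,12}  ✓accept
'd' @ 6: {1,2,3,4,5,6,8,9,10,12,13}  ✓accept
'a' @ 7: {1,2,3,4,5,6,8,9,10,11,12}  ✓accept
'b' @ 8: {1,2,3,4,5,6,7,8,9,10,11,12}  ✓accept
end set {1,2,3,4,5,6,7,8,9,10,11,12} — state 1 in

Answer: ACCEPT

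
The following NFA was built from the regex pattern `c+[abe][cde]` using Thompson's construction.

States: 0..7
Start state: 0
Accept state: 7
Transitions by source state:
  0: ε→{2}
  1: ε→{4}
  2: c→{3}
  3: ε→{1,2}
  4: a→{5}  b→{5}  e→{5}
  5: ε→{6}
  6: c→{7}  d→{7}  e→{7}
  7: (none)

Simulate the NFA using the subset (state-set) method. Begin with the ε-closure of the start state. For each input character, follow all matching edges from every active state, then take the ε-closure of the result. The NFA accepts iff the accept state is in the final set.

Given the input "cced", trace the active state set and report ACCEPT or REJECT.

Answer: ACCEPT

Steps:
initial (ε-close {0}): {0,2}
'c' @ 1: {1,2,3,4}
'c' @ 2: {1,2,3,4}
'e' @ 3: {5,6}
'd' @ 4: {7}  (accept∈set)
final: {7}; accept 7 in set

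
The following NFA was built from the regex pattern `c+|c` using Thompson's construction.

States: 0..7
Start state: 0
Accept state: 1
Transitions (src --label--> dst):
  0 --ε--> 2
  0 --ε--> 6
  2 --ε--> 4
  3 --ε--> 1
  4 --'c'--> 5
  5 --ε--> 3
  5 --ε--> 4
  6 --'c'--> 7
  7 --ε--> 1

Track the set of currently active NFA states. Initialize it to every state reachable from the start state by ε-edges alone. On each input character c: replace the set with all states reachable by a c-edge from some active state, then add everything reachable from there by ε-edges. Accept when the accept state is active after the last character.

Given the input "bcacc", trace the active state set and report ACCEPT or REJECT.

Answer: REJECT

Steps:
initial (ε-close {0}): {0,2,4,6}
'b' @ 1: {}  — dead — no transitions
rest 'cacc' ignored (set empty)
after full input: {}  (accept=1 not in)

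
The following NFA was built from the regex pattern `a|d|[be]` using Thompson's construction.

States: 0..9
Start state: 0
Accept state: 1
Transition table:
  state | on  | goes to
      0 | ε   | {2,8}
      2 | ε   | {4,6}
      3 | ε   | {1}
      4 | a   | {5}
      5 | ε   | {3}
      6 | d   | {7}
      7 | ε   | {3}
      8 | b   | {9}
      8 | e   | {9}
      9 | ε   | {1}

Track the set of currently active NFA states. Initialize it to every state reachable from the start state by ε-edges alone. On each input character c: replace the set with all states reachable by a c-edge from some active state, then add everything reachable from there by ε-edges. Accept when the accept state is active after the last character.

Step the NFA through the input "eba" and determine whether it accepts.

Answer: REJECT

Steps:
initial (ε-close {0}): {0,2,4,6,8}
'e' @ 1: {1,9}  [accepting]
'b' @ 2: {}  — state set empty
rest 'a' ignored (set empty)
final: {}; accept 1 not in set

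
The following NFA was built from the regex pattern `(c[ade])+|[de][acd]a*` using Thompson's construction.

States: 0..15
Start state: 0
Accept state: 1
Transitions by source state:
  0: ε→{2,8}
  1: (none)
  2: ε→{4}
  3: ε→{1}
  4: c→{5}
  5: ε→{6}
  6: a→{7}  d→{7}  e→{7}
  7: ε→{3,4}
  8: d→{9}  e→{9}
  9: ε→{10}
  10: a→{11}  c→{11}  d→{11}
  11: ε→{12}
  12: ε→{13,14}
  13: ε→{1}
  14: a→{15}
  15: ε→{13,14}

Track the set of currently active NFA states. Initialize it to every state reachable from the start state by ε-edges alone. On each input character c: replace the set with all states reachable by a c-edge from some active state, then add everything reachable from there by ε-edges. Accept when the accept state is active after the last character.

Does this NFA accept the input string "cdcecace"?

initial (ε-close {0}): {0,2,4,8}
'c' @ 1: {5,6}
'd' @ 2: {1,3,4,7}  [accepting]
'c' @ 3: {5,6}
'e' @ 4: {1,3,4,7}  [accepting]
'c' @ 5: {5,6}
'a' @ 6: {1,3,4,7}  [accepting]
'c' @ 7: {5,6}
'e' @ 8: {1,3,4,7}  [accepting]
after full input: {1,3,4,7}  (accept=1 in)

Answer: ACCEPT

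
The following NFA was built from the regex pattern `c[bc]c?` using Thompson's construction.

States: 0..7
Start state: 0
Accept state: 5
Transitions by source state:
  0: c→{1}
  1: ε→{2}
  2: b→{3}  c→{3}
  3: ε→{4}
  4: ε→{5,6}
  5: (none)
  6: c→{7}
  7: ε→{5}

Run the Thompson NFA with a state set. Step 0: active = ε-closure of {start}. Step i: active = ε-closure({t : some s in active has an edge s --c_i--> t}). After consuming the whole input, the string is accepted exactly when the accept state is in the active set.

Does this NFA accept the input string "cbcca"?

S₀ = ε-closure({0}) = {0}
'c' @ 1: {1,2}
'b' @ 2: {3,4,5,6}  (accept∈set)
'c' @ 3: {5,7}  (accept∈set)
'c' @ 4: {}  — no active states
rest 'a' ignored (set empty)
after full input: {}  (accept=5 not in)

Answer: REJECT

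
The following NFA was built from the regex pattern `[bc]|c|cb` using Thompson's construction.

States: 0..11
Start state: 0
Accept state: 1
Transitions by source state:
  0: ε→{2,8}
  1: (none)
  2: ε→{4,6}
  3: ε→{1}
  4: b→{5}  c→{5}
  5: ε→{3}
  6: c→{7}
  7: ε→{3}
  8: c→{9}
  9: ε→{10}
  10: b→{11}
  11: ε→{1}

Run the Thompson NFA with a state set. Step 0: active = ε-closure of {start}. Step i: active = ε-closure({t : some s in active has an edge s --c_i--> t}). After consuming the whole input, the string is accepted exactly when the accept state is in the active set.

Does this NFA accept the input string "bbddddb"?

Answer: REJECT

Trace:
initial (ε-close {0}): {0,2,4,6,8}
'b' @ 1: {1,3,5}  [accepting]
'b' @ 2: {}  — no active states
rest 'ddddb' ignored (set empty)
end set {} — state 1 not in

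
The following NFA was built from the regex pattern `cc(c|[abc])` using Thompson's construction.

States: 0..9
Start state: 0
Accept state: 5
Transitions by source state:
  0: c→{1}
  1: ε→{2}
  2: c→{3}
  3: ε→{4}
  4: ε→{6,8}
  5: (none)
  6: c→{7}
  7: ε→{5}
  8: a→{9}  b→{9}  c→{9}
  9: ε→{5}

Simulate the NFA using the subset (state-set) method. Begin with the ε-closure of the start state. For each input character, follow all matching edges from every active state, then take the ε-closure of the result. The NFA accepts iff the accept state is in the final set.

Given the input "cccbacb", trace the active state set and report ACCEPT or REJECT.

initial (ε-close {0}): {0}
'c' @ 1: {1,2}
'c' @ 2: {3,4,6,8}
'c' @ 3: {5,7,9}  [accepting]
'b' @ 4: {}  — state set empty
rest 'acb' ignored (set empty)
end set {} — state 5 not in

Answer: REJECT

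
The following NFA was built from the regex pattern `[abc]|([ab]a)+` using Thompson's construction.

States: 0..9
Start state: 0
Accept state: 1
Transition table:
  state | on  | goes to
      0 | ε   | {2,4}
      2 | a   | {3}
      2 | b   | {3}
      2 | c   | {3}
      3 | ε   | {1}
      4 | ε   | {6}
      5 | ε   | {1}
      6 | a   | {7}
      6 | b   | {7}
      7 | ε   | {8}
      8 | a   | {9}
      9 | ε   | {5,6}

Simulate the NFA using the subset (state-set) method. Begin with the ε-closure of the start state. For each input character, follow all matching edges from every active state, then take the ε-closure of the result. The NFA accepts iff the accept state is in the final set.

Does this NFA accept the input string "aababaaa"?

Answer: ACCEPT

Steps:
initial (ε-close {0}): {0,2,4,6}
'a' @ 1: {1,3,7,8}  (accept∈set)
'a' @ 2: {1,5,6,9}  (accept∈set)
'b' @ 3: {7,8}
'a' @ 4: {1,5,6,9}  (accept∈set)
'b' @ 5: {7,8}
'a' @ 6: {1,5,6,9}  (accept∈set)
'a' @ 7: {7,8}
'a' @ 8: {1,5,6,9}  (accept∈set)
final: {1,5,6,9}; accept 1 in set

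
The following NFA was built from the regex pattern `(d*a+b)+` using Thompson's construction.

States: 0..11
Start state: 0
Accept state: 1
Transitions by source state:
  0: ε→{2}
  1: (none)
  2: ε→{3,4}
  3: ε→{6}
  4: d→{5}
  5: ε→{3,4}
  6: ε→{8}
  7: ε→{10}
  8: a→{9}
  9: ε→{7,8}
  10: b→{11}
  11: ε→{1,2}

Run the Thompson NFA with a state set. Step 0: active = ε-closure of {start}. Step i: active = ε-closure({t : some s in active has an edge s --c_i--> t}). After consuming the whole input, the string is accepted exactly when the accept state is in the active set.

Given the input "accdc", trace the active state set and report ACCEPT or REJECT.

Answer: REJECT

Trace:
S₀ = ε-closure({0}) = {0,2,3,4,6,8}
'a' @ 1: {7,8,9,10}
'c' @ 2: {}  — dead — no transitions
rest 'cdc' ignored (set empty)
final: {}; accept 1 not in set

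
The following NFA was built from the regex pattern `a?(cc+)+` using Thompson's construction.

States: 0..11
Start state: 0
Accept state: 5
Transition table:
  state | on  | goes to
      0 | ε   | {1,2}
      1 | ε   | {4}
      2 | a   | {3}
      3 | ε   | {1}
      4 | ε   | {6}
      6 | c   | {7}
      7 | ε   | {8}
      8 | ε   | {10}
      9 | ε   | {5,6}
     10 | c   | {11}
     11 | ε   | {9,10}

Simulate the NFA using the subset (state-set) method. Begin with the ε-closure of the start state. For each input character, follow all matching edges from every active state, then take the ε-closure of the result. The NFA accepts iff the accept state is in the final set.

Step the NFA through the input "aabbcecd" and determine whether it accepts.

Answer: REJECT

Derivation:
initial (ε-close {0}): {0,1,2,4,6}
'a' @ 1: {1,3,4,6}
'a' @ 2: {}  — dead — no transitions
rest 'bbcecd' ignored (set empty)
after full input: {}  (accept=5 not in)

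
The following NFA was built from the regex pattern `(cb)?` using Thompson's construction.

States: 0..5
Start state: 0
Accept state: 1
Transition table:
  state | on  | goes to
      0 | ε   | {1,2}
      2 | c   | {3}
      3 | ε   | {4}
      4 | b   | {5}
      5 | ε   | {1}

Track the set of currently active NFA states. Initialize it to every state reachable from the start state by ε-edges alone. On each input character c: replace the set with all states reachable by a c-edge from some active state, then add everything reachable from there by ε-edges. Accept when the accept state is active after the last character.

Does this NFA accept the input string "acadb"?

S₀ = ε-closure({0}) = {0,1,2}
'a' @ 1: {}  — dead — no transitions
rest 'cadb' ignored (set empty)
end set {} — state 1 not in

Answer: REJECT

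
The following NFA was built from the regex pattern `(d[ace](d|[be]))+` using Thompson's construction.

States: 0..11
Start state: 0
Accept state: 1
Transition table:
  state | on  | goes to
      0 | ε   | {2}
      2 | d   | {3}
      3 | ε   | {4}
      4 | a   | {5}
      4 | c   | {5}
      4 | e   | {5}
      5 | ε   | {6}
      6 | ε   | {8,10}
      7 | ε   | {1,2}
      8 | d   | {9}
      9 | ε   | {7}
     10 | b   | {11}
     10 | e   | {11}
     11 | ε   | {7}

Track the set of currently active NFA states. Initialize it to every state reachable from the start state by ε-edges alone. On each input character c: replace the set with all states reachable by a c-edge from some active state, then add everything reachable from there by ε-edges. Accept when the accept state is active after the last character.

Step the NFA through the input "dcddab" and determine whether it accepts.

start: ε-closure({0}) = {0,2}
'd' @ 1: {3,4}
'c' @ 2: {5,6,8,10}
'd' @ 3: {1,2,7,9}  ✓accept
'd' @ 4: {3,4}
'a' @ 5: {5,6,8,10}
'b' @ 6: {1,2,7,11}  ✓accept
final: {1,2,7,11}; accept 1 in set

Answer: ACCEPT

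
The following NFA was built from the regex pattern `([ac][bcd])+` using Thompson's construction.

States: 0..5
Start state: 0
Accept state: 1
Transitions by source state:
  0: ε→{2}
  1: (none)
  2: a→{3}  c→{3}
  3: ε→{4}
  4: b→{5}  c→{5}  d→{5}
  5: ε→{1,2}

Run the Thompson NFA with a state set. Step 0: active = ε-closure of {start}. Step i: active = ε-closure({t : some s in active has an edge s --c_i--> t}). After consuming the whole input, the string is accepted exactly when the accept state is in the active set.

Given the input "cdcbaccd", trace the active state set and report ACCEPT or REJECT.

S₀ = ε-closure({0}) = {0,2}
'c' @ 1: {3,4}
'd' @ 2: {1,2,5}  ✓accept
'c' @ 3: {3,4}
'b' @ 4: {1,2,5}  ✓accept
'a' @ 5: {3,4}
'c' @ 6: {1,2,5}  ✓accept
'c' @ 7: {3,4}
'd' @ 8: {1,2,5}  ✓accept
final: {1,2,5}; accept 1 in set

Answer: ACCEPT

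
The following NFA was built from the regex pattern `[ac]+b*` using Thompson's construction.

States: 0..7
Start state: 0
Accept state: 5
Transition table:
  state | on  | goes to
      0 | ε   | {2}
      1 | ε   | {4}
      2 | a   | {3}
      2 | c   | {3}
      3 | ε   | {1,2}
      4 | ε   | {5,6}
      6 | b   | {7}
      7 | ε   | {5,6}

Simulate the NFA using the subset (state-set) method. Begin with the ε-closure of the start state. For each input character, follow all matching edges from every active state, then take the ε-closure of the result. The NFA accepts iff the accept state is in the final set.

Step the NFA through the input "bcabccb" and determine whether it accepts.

Answer: REJECT

Derivation:
S₀ = ε-closure({0}) = {0,2}
'b' @ 1: {}  — state set empty
rest 'cabccb' ignored (set empty)
final: {}; accept 5 not in set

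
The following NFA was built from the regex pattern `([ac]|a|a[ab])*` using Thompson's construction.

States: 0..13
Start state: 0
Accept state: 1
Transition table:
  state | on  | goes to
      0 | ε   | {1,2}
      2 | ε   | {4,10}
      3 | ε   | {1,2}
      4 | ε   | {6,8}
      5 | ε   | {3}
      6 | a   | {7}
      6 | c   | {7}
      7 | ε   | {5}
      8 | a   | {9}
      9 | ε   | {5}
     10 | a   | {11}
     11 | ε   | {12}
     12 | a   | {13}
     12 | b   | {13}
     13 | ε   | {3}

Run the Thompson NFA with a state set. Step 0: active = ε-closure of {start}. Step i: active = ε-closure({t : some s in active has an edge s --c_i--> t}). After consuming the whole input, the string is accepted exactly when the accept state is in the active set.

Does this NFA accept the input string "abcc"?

start: ε-closure({0}) = {0,1,2,4,6,8,10}
'a' @ 1: {1,2,3,4,5,6,7,8,9,10,11,12}  ✓accept
'b' @ 2: {1,2,3,4,6,8,10,13}  ✓accept
'c' @ 3: {1,2,3,4,5,6,7,8,10}  ✓accept
'c' @ 4: {1,2,3,4,5,6,7,8,10}  ✓accept
final: {1,2,3,4,5,6,7,8,10}; accept 1 in set

Answer: ACCEPT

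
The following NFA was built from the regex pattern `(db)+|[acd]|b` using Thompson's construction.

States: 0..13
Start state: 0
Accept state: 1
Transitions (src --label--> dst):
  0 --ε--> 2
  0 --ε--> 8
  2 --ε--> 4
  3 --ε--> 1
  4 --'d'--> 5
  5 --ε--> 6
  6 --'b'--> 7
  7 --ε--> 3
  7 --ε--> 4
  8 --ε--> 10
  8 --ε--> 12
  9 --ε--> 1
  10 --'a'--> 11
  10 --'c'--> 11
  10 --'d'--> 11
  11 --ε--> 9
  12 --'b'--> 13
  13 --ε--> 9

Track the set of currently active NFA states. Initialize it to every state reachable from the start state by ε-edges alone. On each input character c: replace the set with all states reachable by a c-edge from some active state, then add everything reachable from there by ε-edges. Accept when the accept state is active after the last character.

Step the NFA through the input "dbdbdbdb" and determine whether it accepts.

Answer: ACCEPT

Derivation:
S₀ = ε-closure({0}) = {0,2,4,8,10,12}
'd' @ 1: {1,5,6,9,11}  (accept∈set)
'b' @ 2: {1,3,4,7}  (accept∈set)
'd' @ 3: {5,6}
'b' @ 4: {1,3,4,7}  (accept∈set)
'd' @ 5: {5,6}
'b' @ 6: {1,3,4,7}  (accept∈set)
'd' @ 7: {5,6}
'b' @ 8: {1,3,4,7}  (accept∈set)
final: {1,3,4,7}; accept 1 in set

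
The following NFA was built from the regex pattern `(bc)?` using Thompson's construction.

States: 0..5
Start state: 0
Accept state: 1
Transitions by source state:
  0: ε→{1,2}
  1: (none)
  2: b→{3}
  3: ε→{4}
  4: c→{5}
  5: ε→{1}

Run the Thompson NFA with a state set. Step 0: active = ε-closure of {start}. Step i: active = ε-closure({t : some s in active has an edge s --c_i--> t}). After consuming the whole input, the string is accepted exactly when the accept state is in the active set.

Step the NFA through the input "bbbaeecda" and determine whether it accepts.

start: ε-closure({0}) = {0,1,2}
'b' @ 1: {3,4}
'b' @ 2: {}  — dead — no transitions
rest 'baeecda' ignored (set empty)
after full input: {}  (accept=1 not in)

Answer: REJECT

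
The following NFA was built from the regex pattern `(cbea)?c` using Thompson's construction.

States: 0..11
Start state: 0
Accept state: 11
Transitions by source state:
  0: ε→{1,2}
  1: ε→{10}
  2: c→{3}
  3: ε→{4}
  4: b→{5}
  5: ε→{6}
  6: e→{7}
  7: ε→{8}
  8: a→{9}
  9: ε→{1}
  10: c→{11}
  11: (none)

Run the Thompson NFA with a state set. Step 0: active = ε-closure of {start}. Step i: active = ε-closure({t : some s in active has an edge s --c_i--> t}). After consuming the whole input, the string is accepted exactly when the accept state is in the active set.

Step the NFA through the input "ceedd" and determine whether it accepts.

Answer: REJECT

Derivation:
start: ε-closure({0}) = {0,1,2,10}
'c' @ 1: {3,4,11}  (accept∈set)
'e' @ 2: {}  — dead — no transitions
rest 'edd' ignored (set empty)
after full input: {}  (accept=11 not in)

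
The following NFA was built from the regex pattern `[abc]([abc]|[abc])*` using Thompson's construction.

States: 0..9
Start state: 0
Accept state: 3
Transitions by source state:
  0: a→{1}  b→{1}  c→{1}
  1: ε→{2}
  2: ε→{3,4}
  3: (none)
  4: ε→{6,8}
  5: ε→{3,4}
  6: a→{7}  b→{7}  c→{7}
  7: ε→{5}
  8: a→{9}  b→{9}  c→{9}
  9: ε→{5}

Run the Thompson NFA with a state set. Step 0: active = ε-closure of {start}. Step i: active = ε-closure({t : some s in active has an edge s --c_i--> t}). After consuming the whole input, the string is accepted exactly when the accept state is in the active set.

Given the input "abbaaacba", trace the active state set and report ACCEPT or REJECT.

S₀ = ε-closure({0}) = {0}
'a' @ 1: {1,2,3,4,6,8}  (accept∈set)
'b' @ 2: {3,4,5,6,7,8,9}  (accept∈set)
'b' @ 3: {3,4,5,6,7,8,9}  (accept∈set)
'a' @ 4: {3,4,5,6,7,8,9}  (accept∈set)
'a' @ 5: {3,4,5,6,7,8,9}  (accept∈set)
'a' @ 6: {3,4,5,6,7,8,9}  (accept∈set)
'c' @ 7: {3,4,5,6,7,8,9}  (accept∈set)
'b' @ 8: {3,4,5,6,7,8,9}  (accept∈set)
'a' @ 9: {3,4,5,6,7,8,9}  (accept∈set)
after full input: {3,4,5,6,7,8,9}  (accept=3 in)

Answer: ACCEPT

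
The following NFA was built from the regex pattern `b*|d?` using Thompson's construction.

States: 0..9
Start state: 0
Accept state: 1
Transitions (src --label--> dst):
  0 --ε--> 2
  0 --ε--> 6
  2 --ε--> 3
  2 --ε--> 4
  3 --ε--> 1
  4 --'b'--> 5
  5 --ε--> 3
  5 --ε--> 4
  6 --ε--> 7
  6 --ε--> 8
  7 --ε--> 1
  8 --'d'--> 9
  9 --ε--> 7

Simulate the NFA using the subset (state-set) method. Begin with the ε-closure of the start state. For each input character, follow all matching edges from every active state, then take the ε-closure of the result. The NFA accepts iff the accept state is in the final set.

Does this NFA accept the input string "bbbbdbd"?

S₀ = ε-closure({0}) = {0,1,2,3,4,6,7,8}
'b' @ 1: {1,3,4,5}  [accepting]
'b' @ 2: {1,3,4,5}  [accepting]
'b' @ 3: {1,3,4,5}  [accepting]
'b' @ 4: {1,3,4,5}  [accepting]
'd' @ 5: {}  — state set empty
rest 'bd' ignored (set empty)
after full input: {}  (accept=1 not in)

Answer: REJECT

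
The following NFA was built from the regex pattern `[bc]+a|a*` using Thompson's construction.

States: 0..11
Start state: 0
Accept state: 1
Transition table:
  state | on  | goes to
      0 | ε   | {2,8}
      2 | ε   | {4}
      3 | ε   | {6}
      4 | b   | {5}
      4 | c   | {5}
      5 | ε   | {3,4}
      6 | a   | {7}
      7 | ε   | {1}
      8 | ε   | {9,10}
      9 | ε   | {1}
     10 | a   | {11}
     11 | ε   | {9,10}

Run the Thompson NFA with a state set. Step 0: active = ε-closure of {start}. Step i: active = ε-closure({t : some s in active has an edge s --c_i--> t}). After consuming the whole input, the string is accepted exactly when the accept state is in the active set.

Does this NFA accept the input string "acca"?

initial (ε-close {0}): {0,1,2,4,8,9,10}
'a' @ 1: {1,9,10,11}  (accept∈set)
'c' @ 2: {}  — dead — no transitions
rest 'ca' ignored (set empty)
final: {}; accept 1 not in set

Answer: REJECT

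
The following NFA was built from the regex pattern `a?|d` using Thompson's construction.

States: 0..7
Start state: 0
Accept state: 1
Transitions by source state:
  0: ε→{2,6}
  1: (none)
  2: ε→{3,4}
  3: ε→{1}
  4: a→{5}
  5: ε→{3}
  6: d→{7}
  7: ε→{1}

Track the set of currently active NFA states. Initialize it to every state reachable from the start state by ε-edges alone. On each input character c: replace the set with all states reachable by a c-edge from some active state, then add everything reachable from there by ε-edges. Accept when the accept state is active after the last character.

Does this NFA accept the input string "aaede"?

initial (ε-close {0}): {0,1,2,3,4,6}
'a' @ 1: {1,3,5}  ✓accept
'a' @ 2: {}  — state set empty
rest 'ede' ignored (set empty)
end set {} — state 1 not in

Answer: REJECT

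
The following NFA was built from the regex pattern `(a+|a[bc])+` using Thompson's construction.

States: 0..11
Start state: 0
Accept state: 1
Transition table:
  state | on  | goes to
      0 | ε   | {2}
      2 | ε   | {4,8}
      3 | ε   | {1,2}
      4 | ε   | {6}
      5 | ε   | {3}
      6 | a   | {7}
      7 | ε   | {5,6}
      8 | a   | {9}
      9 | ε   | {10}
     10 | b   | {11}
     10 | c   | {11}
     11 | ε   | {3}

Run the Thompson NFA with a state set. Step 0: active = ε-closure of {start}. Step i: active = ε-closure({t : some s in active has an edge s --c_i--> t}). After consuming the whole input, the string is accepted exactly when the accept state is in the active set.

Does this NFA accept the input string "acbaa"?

Answer: REJECT

Derivation:
S₀ = ε-closure({0}) = {0,2,4,6,8}
'a' @ 1: {1,2,3,4,5,6,7,8,9,10}  [accepting]
'c' @ 2: {1,2,3,4,6,8,11}  [accepting]
'b' @ 3: {}  — no active states
rest 'aa' ignored (set empty)
end set {} — state 1 not in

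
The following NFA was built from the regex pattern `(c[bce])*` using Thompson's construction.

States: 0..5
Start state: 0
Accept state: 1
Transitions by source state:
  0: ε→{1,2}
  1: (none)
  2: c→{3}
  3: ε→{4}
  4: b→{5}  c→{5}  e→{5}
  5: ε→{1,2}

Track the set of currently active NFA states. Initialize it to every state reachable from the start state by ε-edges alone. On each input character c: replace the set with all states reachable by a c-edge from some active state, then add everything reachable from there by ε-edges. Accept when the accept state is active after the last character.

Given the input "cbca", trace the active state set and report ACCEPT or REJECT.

Answer: REJECT

Derivation:
start: ε-closure({0}) = {0,1,2}
'c' @ 1: {3,4}
'b' @ 2: {1,2,5}  (accept∈set)
'c' @ 3: {3,4}
'a' @ 4: {}  — no active states
final: {}; accept 1 not in set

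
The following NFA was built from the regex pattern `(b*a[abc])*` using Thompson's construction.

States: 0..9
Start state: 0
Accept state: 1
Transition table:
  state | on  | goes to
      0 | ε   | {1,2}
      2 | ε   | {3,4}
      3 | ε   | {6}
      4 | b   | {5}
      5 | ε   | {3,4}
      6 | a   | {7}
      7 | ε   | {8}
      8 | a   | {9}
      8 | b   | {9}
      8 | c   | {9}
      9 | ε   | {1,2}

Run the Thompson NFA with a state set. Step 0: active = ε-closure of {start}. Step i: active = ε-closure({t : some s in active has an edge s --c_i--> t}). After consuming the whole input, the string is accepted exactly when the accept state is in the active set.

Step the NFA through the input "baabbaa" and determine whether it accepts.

Answer: ACCEPT

Steps:
S₀ = ε-closure({0}) = {0,1,2,3,4,6}
'b' @ 1: {3,4,5,6}
'a' @ 2: {7,8}
'a' @ 3: {1,2,3,4,6,9}  (accept∈set)
'b' @ 4: {3,4,5,6}
'b' @ 5: {3,4,5,6}
'a' @ 6: {7,8}
'a' @ 7: {1,2,3,4,6,9}  (accept∈set)
final: {1,2,3,4,6,9}; accept 1 in set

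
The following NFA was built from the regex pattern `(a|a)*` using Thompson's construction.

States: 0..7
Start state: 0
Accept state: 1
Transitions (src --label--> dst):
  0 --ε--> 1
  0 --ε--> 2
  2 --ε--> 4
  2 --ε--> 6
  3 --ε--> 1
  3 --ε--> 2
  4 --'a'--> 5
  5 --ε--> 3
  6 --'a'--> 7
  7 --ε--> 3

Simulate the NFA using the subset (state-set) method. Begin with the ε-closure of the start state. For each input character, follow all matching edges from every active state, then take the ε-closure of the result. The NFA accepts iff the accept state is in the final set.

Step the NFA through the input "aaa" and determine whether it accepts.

S₀ = ε-closure({0}) = {0,1,2,4,6}
'a' @ 1: {1,2,3,4,5,6,7}  [accepting]
'a' @ 2: {1,2,3,4,5,6,7}  [accepting]
'a' @ 3: {1,2,3,4,5,6,7}  [accepting]
end set {1,2,3,4,5,6,7} — state 1 in

Answer: ACCEPT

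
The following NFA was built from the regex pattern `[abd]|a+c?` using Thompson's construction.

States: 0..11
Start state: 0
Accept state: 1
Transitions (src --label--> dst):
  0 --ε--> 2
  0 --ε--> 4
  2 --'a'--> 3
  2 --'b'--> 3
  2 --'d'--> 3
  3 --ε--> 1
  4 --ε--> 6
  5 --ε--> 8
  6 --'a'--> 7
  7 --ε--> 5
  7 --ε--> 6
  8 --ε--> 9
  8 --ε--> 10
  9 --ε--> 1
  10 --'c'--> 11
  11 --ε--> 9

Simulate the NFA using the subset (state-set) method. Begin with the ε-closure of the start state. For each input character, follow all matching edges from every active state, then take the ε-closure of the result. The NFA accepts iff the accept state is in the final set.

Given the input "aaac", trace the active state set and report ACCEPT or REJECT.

S₀ = ε-closure({0}) = {0,2,4,6}
'a' @ 1: {1,3,5,6,7,8,9,10}  (accept∈set)
'a' @ 2: {1,5,6,7,8,9,10}  (accept∈set)
'a' @ 3: {1,5,6,7,8,9,10}  (accept∈set)
'c' @ 4: {1,9,11}  (accept∈set)
after full input: {1,9,11}  (accept=1 in)

Answer: ACCEPT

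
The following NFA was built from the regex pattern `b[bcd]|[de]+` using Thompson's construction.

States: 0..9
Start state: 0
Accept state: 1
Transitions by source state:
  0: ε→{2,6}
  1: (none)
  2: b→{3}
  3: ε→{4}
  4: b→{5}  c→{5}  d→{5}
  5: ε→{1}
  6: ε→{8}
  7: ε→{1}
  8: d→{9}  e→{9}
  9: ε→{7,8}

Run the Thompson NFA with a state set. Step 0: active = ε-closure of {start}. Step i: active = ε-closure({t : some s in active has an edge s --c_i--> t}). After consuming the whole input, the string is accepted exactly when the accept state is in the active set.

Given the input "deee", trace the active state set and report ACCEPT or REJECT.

start: ε-closure({0}) = {0,2,6,8}
'd' @ 1: {1,7,8,9}  (accept∈set)
'e' @ 2: {1,7,8,9}  (accept∈set)
'e' @ 3: {1,7,8,9}  (accept∈set)
'e' @ 4: {1,7,8,9}  (accept∈set)
final: {1,7,8,9}; accept 1 in set

Answer: ACCEPT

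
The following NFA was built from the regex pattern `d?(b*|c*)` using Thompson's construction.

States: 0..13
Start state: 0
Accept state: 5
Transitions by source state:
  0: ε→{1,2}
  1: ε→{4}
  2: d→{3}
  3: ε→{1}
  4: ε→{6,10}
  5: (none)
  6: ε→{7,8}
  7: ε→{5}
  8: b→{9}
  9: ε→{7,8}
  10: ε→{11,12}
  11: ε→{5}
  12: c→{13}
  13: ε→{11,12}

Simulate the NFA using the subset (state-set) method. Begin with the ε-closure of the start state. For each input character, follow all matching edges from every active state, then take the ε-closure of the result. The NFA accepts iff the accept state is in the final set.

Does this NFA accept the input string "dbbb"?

Answer: ACCEPT

Trace:
initial (ε-close {0}): {0,1,2,4,5,6,7,8,10,11,12}
'd' @ 1: {1,3,4,5,6,7,8,10,11,12}  ✓accept
'b' @ 2: {5,7,8,9}  ✓accept
'b' @ 3: {5,7,8,9}  ✓accept
'b' @ 4: {5,7,8,9}  ✓accept
after full input: {5,7,8,9}  (accept=5 in)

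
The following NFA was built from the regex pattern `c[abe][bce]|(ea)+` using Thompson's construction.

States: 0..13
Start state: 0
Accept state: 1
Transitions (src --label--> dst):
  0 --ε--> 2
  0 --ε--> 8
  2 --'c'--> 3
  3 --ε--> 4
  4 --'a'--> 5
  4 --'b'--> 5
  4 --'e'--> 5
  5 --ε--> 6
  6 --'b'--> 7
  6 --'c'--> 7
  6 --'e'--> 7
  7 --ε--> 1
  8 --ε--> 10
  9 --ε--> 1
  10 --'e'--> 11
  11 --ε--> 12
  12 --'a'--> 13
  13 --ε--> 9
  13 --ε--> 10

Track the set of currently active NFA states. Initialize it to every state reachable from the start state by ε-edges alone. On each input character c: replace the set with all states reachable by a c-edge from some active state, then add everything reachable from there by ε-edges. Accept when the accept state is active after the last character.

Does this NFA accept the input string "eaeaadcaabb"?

start: ε-closure({0}) = {0,2,8,10}
'e' @ 1: {11,12}
'a' @ 2: {1,9,10,13}  [accepting]
'e' @ 3: {11,12}
'a' @ 4: {1,9,10,13}  [accepting]
'a' @ 5: {}  — dead — no transitions
rest 'dcaabb' ignored (set empty)
end set {} — state 1 not in

Answer: REJECT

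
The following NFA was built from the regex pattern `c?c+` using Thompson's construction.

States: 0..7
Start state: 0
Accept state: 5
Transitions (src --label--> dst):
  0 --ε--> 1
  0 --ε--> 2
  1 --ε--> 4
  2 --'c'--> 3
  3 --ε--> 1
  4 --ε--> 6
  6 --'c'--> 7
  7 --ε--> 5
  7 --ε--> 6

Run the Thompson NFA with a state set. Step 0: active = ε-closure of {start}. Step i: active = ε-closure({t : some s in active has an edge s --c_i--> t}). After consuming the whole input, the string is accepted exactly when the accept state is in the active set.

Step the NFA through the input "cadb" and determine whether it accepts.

Answer: REJECT

Derivation:
start: ε-closure({0}) = {0,1,2,4,6}
'c' @ 1: {1,3,4,5,6,7}  (accept∈set)
'a' @ 2: {}  — no active states
rest 'db' ignored (set empty)
end set {} — state 5 not in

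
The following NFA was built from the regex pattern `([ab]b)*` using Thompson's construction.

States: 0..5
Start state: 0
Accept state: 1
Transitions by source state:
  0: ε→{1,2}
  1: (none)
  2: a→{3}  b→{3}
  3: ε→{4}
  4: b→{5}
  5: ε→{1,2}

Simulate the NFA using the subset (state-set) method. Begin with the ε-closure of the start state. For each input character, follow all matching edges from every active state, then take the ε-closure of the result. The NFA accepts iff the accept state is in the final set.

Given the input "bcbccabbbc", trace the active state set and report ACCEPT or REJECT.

initial (ε-close {0}): {0,1,2}
'b' @ 1: {3,4}
'c' @ 2: {}  — dead — no transitions
rest 'bccabbbc' ignored (set empty)
end set {} — state 1 not in

Answer: REJECT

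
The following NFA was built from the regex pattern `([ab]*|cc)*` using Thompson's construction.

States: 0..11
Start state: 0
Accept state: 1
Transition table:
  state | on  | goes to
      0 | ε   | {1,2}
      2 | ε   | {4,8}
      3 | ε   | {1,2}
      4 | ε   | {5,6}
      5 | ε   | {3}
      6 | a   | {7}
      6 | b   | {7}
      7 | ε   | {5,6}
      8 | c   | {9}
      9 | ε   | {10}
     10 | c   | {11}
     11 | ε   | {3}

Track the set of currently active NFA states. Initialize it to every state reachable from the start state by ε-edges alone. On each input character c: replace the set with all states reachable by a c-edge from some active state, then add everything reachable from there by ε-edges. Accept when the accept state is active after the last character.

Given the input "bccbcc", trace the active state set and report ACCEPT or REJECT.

Answer: ACCEPT

Trace:
S₀ = ε-closure({0}) = {0,1,2,3,4,5,6,8}
'b' @ 1: {1,2,3,4,5,6,7,8}  ✓accept
'c' @ 2: {9,10}
'c' @ 3: {1,2,3,4,5,6,8,11}  ✓accept
'b' @ 4: {1,2,3,4,5,6,7,8}  ✓accept
'c' @ 5: {9,10}
'c' @ 6: {1,2,3,4,5,6,8,11}  ✓accept
end set {1,2,3,4,5,6,8,11} — state 1 in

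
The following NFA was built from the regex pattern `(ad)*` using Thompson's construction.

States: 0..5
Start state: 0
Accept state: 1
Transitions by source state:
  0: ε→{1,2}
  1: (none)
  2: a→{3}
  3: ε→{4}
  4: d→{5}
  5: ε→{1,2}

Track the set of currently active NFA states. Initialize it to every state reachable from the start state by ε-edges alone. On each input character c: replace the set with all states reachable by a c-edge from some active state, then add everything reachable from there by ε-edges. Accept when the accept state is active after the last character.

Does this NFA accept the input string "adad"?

Answer: ACCEPT

Trace:
start: ε-closure({0}) = {0,1,2}
'a' @ 1: {3,4}
'd' @ 2: {1,2,5}  (accept∈set)
'a' @ 3: {3,4}
'd' @ 4: {1,2,5}  (accept∈set)
end set {1,2,5} — state 1 in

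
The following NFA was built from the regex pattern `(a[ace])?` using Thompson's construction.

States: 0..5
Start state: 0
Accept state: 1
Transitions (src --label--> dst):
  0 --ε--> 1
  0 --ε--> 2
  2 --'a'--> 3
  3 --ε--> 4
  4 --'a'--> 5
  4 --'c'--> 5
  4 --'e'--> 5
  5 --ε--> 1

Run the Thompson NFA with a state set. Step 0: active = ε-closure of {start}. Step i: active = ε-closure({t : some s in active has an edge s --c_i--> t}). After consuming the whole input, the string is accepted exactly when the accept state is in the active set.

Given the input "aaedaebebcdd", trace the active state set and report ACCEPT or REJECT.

S₀ = ε-closure({0}) = {0,1,2}
'a' @ 1: {3,4}
'a' @ 2: {1,5}  ✓accept
'e' @ 3: {}  — no active states
rest 'daebebcdd' ignored (set empty)
after full input: {}  (accept=1 not in)

Answer: REJECT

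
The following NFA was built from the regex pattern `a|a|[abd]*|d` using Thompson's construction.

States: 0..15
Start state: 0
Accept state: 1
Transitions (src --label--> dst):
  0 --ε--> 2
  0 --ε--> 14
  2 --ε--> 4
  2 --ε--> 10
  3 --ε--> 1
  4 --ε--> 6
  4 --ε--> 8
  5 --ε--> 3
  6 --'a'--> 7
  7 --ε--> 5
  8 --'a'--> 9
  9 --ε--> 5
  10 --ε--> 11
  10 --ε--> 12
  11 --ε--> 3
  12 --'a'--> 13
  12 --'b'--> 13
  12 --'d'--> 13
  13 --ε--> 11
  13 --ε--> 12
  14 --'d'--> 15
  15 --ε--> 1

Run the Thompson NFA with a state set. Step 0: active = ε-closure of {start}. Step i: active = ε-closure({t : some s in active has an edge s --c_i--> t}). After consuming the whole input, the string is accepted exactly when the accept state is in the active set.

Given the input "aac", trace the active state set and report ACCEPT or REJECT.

initial (ε-close {0}): {0,1,2,3,4,6,8,10,11,12,14}
'a' @ 1: {1,3,5,7,9,11,12,13}  [accepting]
'a' @ 2: {1,3,11,12,13}  [accepting]
'c' @ 3: {}  — no active states
after full input: {}  (accept=1 not in)

Answer: REJECT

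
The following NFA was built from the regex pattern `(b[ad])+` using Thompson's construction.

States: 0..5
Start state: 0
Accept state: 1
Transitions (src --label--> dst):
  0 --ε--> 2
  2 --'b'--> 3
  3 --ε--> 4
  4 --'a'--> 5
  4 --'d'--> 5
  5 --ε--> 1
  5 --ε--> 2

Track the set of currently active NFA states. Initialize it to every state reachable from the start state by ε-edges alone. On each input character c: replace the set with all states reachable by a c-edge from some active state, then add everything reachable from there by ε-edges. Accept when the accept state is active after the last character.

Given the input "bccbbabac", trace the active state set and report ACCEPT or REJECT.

Answer: REJECT

Trace:
S₀ = ε-closure({0}) = {0,2}
'b' @ 1: {3,4}
'c' @ 2: {}  — no active states
rest 'cbbabac' ignored (set empty)
final: {}; accept 1 not in set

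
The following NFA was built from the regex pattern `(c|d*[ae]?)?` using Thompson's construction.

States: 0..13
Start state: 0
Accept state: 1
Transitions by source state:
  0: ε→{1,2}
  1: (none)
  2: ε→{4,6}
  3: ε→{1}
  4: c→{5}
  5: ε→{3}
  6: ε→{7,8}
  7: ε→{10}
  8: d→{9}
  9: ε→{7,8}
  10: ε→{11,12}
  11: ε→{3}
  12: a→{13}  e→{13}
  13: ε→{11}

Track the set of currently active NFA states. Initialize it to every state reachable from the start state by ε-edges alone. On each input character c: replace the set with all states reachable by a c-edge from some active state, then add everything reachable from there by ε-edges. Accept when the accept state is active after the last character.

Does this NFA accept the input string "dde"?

Answer: ACCEPT

Trace:
start: ε-closure({0}) = {0,1,2,3,4,6,7,8,10,11,12}
'd' @ 1: {1,3,7,8,9,10,11,12}  (accept∈set)
'd' @ 2: {1,3,7,8,9,10,11,12}  (accept∈set)
'e' @ 3: {1,3,11,13}  (accept∈set)
end set {1,3,11,13} — state 1 in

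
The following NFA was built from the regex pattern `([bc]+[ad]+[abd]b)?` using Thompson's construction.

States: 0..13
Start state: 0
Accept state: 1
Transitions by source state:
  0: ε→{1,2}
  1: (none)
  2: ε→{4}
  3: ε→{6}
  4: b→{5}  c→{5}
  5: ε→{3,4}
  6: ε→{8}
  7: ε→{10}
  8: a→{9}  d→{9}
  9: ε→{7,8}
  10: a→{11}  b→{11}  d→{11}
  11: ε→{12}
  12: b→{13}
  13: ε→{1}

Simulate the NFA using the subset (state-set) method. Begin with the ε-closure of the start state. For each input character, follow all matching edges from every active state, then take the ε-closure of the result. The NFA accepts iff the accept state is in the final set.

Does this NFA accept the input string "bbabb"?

Answer: ACCEPT

Trace:
initial (ε-close {0}): {0,1,2,4}
'b' @ 1: {3,4,5,6,8}
'b' @ 2: {3,4,5,6,8}
'a' @ 3: {7,8,9,10}
'b' @ 4: {11,12}
'b' @ 5: {1,13}  ✓accept
after full input: {1,13}  (accept=1 in)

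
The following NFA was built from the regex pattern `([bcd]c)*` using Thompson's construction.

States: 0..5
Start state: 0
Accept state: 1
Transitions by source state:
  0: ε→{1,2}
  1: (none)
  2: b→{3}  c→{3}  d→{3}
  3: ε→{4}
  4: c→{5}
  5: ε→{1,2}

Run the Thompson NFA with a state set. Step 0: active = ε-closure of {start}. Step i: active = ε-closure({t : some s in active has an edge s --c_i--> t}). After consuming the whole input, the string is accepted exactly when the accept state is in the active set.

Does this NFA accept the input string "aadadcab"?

start: ε-closure({0}) = {0,1,2}
'a' @ 1: {}  — state set empty
rest 'adadcab' ignored (set empty)
end set {} — state 1 not in

Answer: REJECT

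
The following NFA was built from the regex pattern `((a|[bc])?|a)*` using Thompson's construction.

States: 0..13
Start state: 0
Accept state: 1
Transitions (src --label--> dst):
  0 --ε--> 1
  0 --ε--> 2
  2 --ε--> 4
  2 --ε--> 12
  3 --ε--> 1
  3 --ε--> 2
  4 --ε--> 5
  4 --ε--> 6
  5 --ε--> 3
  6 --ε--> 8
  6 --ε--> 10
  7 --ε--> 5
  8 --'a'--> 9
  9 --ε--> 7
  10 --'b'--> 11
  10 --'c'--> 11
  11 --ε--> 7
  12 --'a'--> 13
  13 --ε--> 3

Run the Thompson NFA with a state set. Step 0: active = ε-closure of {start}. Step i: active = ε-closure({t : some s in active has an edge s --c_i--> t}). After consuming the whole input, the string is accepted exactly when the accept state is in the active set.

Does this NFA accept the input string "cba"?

start: ε-closure({0}) = {0,1,2,3,4,5,6,8,10,12}
'c' @ 1: {1,2,3,4,5,6,7,8,10,11,12}  [accepting]
'b' @ 2: {1,2,3,4,5,6,7,8,10,11,12}  [accepting]
'a' @ 3: {1,2,3,4,5,6,7,8,9,10,12,13}  [accepting]
end set {1,2,3,4,5,6,7,8,9,10,12,13} — state 1 in

Answer: ACCEPT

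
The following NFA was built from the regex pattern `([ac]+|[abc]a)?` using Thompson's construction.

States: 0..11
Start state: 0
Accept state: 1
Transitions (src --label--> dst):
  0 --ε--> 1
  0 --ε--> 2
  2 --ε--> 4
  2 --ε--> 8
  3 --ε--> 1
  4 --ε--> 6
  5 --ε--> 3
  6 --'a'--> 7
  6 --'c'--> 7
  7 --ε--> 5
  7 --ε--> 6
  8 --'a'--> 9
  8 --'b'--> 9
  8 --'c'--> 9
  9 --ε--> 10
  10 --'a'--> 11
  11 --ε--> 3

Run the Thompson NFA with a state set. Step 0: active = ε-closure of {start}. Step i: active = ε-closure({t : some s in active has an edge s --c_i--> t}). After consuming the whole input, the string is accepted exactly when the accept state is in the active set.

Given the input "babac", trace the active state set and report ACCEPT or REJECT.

initial (ε-close {0}): {0,1,2,4,6,8}
'b' @ 1: {9,10}
'a' @ 2: {1,3,11}  [accepting]
'b' @ 3: {}  — dead — no transitions
rest 'ac' ignored (set empty)
final: {}; accept 1 not in set

Answer: REJECT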